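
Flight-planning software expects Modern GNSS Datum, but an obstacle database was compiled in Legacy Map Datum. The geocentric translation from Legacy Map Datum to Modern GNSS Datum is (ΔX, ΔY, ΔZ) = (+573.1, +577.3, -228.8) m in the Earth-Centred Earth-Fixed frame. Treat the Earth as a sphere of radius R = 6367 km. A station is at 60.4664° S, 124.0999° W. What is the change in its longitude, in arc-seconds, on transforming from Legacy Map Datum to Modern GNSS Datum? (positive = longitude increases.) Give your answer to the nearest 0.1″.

sin φ = -0.870067, cos φ = 0.492934, sin λ = -0.828061, cos λ = -0.560638.
East component: ΔE = −sin λ·ΔX + cos λ·ΔY = −(-0.828061)(573.1) + (-0.560638)(577.3) = 150.91 m.
1° of latitude spans πR/180 = 111125 m; at latitude φ, 1° of longitude spans that × cos φ = 54777.3 m, so Δλ = 150.91 / 54777.3 × 3600 = 9.918″.

Δλ = 9.9″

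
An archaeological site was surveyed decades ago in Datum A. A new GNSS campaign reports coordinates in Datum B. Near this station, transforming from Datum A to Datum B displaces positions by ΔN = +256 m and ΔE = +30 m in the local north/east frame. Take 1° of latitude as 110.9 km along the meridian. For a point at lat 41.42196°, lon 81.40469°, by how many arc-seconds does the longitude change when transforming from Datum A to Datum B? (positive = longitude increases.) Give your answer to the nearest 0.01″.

Δλ = 1.30″

At latitude 41.42196°, cos φ = 0.749858.
1° of longitude at this latitude = 110.9 × cos φ = 83.16 km, so Δλ = 30.0 / 83159.2 = 0.0003608° = 1.299″.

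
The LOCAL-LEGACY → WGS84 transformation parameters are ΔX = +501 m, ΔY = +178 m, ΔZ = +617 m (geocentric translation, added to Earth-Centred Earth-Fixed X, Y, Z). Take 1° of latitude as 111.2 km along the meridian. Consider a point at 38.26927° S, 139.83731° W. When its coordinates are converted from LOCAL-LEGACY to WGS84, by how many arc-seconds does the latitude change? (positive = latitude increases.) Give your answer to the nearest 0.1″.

Δφ = 5.7″

sin φ = -0.619358, cos φ = 0.785109, sin λ = -0.644960, cos λ = -0.764216.
North component: ΔN = −sin φ cos λ·ΔX − sin φ sin λ·ΔY + cos φ·ΔZ = −(-0.619358)(-0.764216)(501) − (-0.619358)(-0.644960)(178) + (0.785109)(617) = 176.17 m.
1° of latitude spans 111200 m, so Δφ = 176.17 / 111200 × 3600 = 5.703″.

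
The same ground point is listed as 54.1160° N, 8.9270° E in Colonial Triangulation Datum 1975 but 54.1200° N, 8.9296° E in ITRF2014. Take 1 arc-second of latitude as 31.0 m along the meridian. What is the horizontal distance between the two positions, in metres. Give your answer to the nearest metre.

478 m

Δφ = 54.1200° − 54.1160° = +0.0040°; Δλ = 8.9296° − 8.9270° = +0.0026°.
1° of latitude = 3600 × 31.00 = 111600 m.
ΔN = Δφ × 111600 = 446.4 m; ΔE = Δλ × 111600 × cos(54.1160°) = +0.0026 × 111600 × 0.586146 = 170.1 m.
Distance = √(ΔE² + ΔN²) = √(170.1² + 446.4²) = 477.7 m.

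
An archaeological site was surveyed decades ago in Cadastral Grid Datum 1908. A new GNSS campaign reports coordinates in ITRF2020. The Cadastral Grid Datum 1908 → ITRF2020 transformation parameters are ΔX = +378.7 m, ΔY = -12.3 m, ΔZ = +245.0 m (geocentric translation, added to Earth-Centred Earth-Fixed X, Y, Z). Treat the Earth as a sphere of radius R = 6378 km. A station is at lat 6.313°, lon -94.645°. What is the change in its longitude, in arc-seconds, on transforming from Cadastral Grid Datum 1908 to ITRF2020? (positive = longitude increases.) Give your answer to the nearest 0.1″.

Δλ = 12.3″

sin φ = 0.109960, cos φ = 0.993936, sin λ = -0.996716, cos λ = -0.080982.
East component: ΔE = −sin λ·ΔX + cos λ·ΔY = −(-0.996716)(378.7) + (-0.080982)(-12.3) = 378.45 m.
1° of latitude spans πR/180 = 111317 m; at latitude φ, 1° of longitude spans that × cos φ = 110642.1 m, so Δλ = 378.45 / 110642.1 × 3600 = 12.314″.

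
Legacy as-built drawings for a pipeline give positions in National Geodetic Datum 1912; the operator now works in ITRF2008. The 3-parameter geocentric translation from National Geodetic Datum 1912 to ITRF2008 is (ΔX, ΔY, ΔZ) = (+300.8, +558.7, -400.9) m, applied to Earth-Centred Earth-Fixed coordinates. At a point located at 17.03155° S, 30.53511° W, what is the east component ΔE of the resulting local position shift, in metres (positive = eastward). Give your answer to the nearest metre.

At φ = -17.03155°, λ = -30.53511°: sin φ = -0.292898, cos φ = 0.956144, sin λ = -0.508066, cos λ = 0.861318.
ΔE = −sin λ·ΔX + cos λ·ΔY = −(-0.508066)·(300.8) + (0.861318)·(558.7) = 634.04 m.

ΔE = 634 m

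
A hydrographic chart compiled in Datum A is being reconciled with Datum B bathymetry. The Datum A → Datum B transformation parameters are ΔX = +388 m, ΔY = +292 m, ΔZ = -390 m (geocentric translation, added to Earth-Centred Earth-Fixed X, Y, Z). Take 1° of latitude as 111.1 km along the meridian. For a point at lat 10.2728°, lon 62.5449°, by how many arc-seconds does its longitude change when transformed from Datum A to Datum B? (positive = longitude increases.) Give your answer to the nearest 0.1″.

sin φ = 0.178335, cos φ = 0.983970, sin λ = 0.887372, cos λ = 0.461053.
East component: ΔE = −sin λ·ΔX + cos λ·ΔY = −(0.887372)(388) + (0.461053)(292) = -209.67 m.
1° of latitude spans 111100 m; at latitude φ, 1° of longitude spans that × cos φ = 109319.0 m, so Δλ = -209.67 / 109319.0 × 3600 = -6.905″.

Δλ = -6.9″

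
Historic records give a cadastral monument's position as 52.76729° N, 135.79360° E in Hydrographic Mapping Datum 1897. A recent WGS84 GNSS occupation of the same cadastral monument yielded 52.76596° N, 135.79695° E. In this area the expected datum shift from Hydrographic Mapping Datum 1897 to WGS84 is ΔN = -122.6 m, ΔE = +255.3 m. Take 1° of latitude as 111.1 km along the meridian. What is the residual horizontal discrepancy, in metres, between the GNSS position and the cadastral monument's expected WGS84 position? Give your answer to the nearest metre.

Observed coordinate differences: Δφ = -0.00133°, Δλ = +0.00335°.
Converting to metres (1° lat = 111100 m, cos φ = 0.605054): observed ΔN = -147.8 m, observed ΔE = 225.2 m.
Subtracting the expected shift leaves a residual of -147.8 − (-122.6) = -25.2 m north and 225.2 − (255.3) = -30.1 m east.
Residual distance = √((-25.2)² + (-30.1)²) = 39.2 m.

39 m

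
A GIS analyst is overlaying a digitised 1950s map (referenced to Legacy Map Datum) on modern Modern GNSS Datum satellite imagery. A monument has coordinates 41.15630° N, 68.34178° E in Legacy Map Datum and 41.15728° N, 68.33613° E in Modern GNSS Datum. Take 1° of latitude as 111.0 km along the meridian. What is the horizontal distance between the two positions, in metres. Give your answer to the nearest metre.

Δφ = 41.15728° − 41.15630° = +0.00098°; Δλ = 68.33613° − 68.34178° = -0.00565°.
ΔN = Δφ × 111000 = 108.8 m; ΔE = Δλ × 111000 × cos(41.15630°) = -0.00565 × 111000 × 0.752917 = -472.2 m.
Distance = √(ΔE² + ΔN²) = √((-472.2)² + 108.8²) = 484.6 m.

485 m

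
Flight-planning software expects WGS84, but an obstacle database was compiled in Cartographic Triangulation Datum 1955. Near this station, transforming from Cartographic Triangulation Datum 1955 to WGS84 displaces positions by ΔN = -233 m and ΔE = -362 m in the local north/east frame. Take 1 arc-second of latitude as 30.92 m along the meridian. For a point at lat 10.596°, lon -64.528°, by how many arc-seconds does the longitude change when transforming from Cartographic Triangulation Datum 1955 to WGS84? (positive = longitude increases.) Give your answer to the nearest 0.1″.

Δλ = -11.9″

At latitude 10.596°, cos φ = 0.982948.
1″ of longitude at this latitude = 30.92 × cos φ = 30.3928 m, so Δλ = -362.0 / 30.3928 = -11.911″.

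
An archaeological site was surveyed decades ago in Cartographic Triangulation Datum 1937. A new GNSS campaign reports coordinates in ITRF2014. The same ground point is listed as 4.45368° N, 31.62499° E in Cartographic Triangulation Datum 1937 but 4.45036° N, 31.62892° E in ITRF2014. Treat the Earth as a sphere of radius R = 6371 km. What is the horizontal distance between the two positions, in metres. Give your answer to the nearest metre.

Δφ = 4.45036° − 4.45368° = -0.00332°; Δλ = 31.62892° − 31.62499° = +0.00393°.
1° along a meridian = πR/180 = 111195 m.
ΔN = Δφ × 111195 = -369.2 m; ΔE = Δλ × 111195 × cos(4.45368°) = +0.00393 × 111195 × 0.996980 = 435.7 m.
Distance = √(ΔE² + ΔN²) = √(435.7² + (-369.2)²) = 571.1 m.

571 m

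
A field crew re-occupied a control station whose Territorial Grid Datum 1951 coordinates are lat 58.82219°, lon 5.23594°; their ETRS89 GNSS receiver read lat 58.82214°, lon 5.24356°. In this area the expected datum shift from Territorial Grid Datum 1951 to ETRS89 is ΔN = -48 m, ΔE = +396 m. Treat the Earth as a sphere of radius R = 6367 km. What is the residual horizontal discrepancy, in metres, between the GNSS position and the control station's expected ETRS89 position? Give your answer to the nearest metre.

60 m

Observed coordinate differences: Δφ = -0.00005°, Δλ = +0.00762°.
Converting to metres (1° lat = 111125 m, cos φ = 0.517696): observed ΔN = -5.6 m, observed ΔE = 438.4 m.
Subtracting the expected shift leaves a residual of -5.6 − (-48) = 42.4 m north and 438.4 − (396) = 42.4 m east.
Residual distance = √(42.4² + 42.4²) = 60.0 m.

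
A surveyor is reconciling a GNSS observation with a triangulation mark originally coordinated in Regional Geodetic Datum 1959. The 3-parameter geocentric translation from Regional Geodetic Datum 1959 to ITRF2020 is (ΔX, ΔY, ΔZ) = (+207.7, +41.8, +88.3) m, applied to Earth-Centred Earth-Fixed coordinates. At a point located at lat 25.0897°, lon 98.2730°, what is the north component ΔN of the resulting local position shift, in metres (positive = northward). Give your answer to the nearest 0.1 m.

The local north axis is (−sin φ cos λ, −sin φ sin λ, cos φ), giving ΔN = 12.673 − 17.540 + 79.968 = 75.10 m.

ΔN = 75.1 m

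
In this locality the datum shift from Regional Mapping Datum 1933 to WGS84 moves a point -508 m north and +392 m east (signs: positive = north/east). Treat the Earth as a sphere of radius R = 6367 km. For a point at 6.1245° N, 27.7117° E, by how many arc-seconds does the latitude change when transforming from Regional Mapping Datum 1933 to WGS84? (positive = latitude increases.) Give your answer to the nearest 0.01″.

Δφ = -16.46″

On a sphere of radius R, 1 rad of latitude = R, so Δφ = ΔN / R = -508.0 / 6367000 = -7.9786e-05 rad = -16.457″.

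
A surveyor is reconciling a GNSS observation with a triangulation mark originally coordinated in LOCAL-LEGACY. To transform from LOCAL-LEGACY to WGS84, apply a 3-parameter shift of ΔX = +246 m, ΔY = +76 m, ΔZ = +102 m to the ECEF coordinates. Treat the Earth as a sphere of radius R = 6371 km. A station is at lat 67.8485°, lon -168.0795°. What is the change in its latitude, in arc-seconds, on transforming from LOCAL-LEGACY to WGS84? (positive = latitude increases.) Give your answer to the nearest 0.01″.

sin φ = 0.926190, cos φ = 0.377057, sin λ = -0.206554, cos λ = -0.978435.
North component: ΔN = −sin φ cos λ·ΔX − sin φ sin λ·ΔY + cos φ·ΔZ = −(0.926190)(-0.978435)(246) − (0.926190)(-0.206554)(76) + (0.377057)(102) = 275.93 m.
1° of latitude spans πR/180 = 111195 m, so Δφ = 275.93 / 111195 × 3600 = 8.933″.

Δφ = 8.93″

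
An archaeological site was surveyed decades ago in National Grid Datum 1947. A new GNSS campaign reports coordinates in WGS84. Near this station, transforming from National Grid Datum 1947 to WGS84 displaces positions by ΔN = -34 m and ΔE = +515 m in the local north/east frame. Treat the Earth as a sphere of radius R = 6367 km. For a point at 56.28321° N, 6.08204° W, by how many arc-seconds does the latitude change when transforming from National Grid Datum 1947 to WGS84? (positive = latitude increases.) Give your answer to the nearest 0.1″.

On a sphere of radius R, 1 rad of latitude = R, so Δφ = ΔN / R = -34.0 / 6367000 = -5.3400e-06 rad = -1.101″.

Δφ = -1.1″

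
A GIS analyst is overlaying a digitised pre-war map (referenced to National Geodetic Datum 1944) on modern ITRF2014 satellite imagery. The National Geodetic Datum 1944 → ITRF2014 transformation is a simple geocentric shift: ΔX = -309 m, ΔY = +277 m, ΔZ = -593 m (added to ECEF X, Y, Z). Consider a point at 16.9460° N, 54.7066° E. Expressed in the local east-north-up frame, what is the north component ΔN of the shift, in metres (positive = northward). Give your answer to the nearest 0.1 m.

ΔN = -581.1 m

The local north axis is (−sin φ cos λ, −sin φ sin λ, cos φ), giving ΔN = 52.036 − 65.898 − 567.252 = -581.11 m.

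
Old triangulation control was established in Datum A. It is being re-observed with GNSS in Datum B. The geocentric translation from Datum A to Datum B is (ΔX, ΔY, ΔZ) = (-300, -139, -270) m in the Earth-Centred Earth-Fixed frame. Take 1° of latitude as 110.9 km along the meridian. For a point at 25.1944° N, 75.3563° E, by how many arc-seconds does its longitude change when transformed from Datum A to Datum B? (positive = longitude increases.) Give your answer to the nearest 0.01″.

Δλ = 9.15″

sin φ = 0.425691, cos φ = 0.904869, sin λ = 0.967517, cos λ = 0.252807.
East component: ΔE = −sin λ·ΔX + cos λ·ΔY = −(0.967517)(-300) + (0.252807)(-139) = 255.11 m.
1° of latitude spans 110900 m; at latitude φ, 1° of longitude spans that × cos φ = 100349.9 m, so Δλ = 255.11 / 100349.9 × 3600 = 9.152″.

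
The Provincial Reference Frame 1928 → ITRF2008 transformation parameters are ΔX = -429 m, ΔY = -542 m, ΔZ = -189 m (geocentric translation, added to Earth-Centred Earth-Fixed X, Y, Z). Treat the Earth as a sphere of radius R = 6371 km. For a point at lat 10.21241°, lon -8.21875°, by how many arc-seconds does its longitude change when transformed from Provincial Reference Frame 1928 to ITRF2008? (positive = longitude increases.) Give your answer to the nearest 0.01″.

Δλ = -19.66″

sin φ = 0.177298, cos φ = 0.984157, sin λ = -0.142953, cos λ = 0.989730.
East component: ΔE = −sin λ·ΔX + cos λ·ΔY = −(-0.142953)(-429) + (0.989730)(-542) = -597.76 m.
1° of latitude spans πR/180 = 111195 m; at latitude φ, 1° of longitude spans that × cos φ = 109433.3 m, so Δλ = -597.76 / 109433.3 × 3600 = -19.664″.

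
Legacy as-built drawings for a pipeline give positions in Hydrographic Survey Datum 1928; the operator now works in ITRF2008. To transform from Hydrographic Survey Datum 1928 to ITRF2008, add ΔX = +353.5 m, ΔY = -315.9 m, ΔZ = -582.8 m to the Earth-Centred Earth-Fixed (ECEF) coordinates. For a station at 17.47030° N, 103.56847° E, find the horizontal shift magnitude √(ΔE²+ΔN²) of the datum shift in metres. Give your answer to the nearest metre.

The local east axis at (φ, λ) is (−sin λ, cos λ, 0), so ΔE = −sin(103.56847°)·353.5 + cos(103.56847°)·(-315.9) = -269.52 m.
The local north axis is (−sin φ cos λ, −sin φ sin λ, cos φ), giving ΔN = 24.898 + 92.190 − 555.917 = -438.83 m.
Horizontal magnitude = √(ΔE² + ΔN²) = √((-269.52)² + (-438.83)²) = 514.99 m.

515 m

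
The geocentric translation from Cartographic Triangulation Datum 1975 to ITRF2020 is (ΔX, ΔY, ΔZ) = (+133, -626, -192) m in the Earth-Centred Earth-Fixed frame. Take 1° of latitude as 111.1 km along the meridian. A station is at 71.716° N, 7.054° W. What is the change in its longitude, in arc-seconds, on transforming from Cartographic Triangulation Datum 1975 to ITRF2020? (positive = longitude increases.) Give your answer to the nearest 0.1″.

Δλ = -62.5″

sin φ = 0.949513, cos φ = 0.313727, sin λ = -0.122805, cos λ = 0.992431.
East component: ΔE = −sin λ·ΔX + cos λ·ΔY = −(-0.122805)(133) + (0.992431)(-626) = -604.93 m.
1° of latitude spans 111100 m; at latitude φ, 1° of longitude spans that × cos φ = 34855.1 m, so Δλ = -604.93 / 34855.1 × 3600 = -62.480″.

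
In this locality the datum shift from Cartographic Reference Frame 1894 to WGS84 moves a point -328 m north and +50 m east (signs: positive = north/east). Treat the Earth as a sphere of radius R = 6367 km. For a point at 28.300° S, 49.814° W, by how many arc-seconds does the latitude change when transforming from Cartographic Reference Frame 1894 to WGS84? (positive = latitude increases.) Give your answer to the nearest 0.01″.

On a sphere of radius R, 1 rad of latitude = R, so Δφ = ΔN / R = -328.0 / 6367000 = -5.1516e-05 rad = -10.626″.

Δφ = -10.63″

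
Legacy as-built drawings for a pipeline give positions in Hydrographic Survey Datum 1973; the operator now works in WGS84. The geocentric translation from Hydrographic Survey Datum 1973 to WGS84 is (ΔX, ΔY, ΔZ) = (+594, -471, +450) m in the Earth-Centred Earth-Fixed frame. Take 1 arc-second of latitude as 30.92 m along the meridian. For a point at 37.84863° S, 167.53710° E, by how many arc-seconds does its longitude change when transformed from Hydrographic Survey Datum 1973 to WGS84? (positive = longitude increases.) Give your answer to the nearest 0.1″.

sin φ = -0.613577, cos φ = 0.789635, sin λ = 0.215807, cos λ = -0.976436.
East component: ΔE = −sin λ·ΔX + cos λ·ΔY = −(0.215807)(594) + (-0.976436)(-471) = 331.71 m.
1° of latitude spans 3600 × 30.92 = 111312 m; at latitude φ, 1° of longitude spans that × cos φ = 87895.8 m, so Δλ = 331.71 / 87895.8 × 3600 = 13.586″.

Δλ = 13.6″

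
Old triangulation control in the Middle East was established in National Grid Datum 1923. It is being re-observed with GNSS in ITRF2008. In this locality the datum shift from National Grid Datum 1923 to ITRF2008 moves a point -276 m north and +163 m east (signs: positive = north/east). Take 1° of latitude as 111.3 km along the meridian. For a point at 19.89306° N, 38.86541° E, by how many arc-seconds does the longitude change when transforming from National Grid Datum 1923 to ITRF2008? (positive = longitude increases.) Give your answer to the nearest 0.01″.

At latitude 19.89306°, cos φ = 0.940329.
1° of longitude at this latitude = 111.3 × cos φ = 104.66 km, so Δλ = 163.0 / 104658.7 = 0.0015574° = 5.607″.

Δλ = 5.61″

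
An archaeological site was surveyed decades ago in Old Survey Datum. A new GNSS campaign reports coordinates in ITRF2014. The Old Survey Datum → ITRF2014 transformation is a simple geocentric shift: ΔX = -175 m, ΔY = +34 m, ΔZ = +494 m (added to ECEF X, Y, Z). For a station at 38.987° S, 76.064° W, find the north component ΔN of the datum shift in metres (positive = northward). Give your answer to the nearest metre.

At φ = -38.987°, λ = -76.064°: sin φ = -0.629144, cos φ = 0.777289, sin λ = -0.970565, cos λ = 0.240838.
ΔN = −sin φ cos λ·ΔX − sin φ sin λ·ΔY + cos φ·ΔZ = −(-0.629144)(0.240838)(-175) − (-0.629144)(-0.970565)(34) + (0.777289)(494) = 336.70 m.

ΔN = 337 m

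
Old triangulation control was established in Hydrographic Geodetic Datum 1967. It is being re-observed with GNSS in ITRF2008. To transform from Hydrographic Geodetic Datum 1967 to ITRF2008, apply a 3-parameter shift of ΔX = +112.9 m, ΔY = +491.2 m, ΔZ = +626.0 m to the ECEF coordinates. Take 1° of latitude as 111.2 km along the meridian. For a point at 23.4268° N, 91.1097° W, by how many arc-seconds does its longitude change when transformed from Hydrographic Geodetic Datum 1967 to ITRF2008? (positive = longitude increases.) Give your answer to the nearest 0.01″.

sin φ = 0.397577, cos φ = 0.917569, sin λ = -0.999812, cos λ = -0.019367.
East component: ΔE = −sin λ·ΔX + cos λ·ΔY = −(-0.999812)(112.9) + (-0.019367)(491.2) = 103.37 m.
1° of latitude spans 111200 m; at latitude φ, 1° of longitude spans that × cos φ = 102033.6 m, so Δλ = 103.37 / 102033.6 × 3600 = 3.647″.

Δλ = 3.65″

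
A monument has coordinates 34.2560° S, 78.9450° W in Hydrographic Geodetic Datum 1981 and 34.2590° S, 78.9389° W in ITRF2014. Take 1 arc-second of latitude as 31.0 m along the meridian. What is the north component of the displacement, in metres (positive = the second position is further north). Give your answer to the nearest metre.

ΔN = -335 m

Δφ = -34.2590° − -34.2560° = -0.0030°; Δλ = -78.9389° − -78.9450° = +0.0061°.
1° of latitude = 3600 × 31.00 = 111600 m.
ΔN = Δφ × 111600 = -334.8 m; ΔE = Δλ × 111600 × cos(-34.2560°) = +0.0061 × 111600 × 0.826531 = 562.7 m.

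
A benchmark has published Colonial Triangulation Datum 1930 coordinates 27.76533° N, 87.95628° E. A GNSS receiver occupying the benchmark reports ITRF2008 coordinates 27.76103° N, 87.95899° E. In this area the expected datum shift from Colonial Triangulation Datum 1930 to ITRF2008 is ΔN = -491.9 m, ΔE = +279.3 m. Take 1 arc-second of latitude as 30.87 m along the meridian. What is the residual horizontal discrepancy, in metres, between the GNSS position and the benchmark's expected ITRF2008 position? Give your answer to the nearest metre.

19 m

Observed coordinate differences: Δφ = -0.00430°, Δλ = +0.00271°.
Converting to metres (1° lat = 111132 m, cos φ = 0.884863): observed ΔN = -477.9 m, observed ΔE = 266.5 m.
Subtracting the expected shift leaves a residual of -477.9 − (-491.9) = 14.0 m north and 266.5 − (279.3) = -12.8 m east.
Residual distance = √(14.0² + (-12.8)²) = 19.0 m.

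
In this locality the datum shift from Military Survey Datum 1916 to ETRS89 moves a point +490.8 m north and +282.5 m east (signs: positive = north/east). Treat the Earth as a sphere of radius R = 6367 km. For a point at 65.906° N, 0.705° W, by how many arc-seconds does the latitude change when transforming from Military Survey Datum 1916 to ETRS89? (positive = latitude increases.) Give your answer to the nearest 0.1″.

Δφ = 15.9″

On a sphere of radius R, 1 rad of latitude = R, so Δφ = ΔN / R = 490.8 / 6367000 = 7.7085e-05 rad = 15.900″.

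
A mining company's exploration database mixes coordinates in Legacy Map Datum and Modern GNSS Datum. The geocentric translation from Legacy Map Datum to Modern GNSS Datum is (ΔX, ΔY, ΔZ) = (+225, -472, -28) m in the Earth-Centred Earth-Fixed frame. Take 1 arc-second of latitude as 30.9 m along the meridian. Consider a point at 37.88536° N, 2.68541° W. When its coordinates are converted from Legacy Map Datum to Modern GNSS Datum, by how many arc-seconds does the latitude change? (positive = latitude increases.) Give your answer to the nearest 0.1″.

sin φ = 0.614084, cos φ = 0.789241, sin λ = -0.046852, cos λ = 0.998902.
North component: ΔN = −sin φ cos λ·ΔX − sin φ sin λ·ΔY + cos φ·ΔZ = −(0.614084)(0.998902)(225) − (0.614084)(-0.046852)(-472) + (0.789241)(-28) = -173.70 m.
1° of latitude spans 3600 × 30.90 = 111240 m, so Δφ = -173.70 / 111240 × 3600 = -5.621″.

Δφ = -5.6″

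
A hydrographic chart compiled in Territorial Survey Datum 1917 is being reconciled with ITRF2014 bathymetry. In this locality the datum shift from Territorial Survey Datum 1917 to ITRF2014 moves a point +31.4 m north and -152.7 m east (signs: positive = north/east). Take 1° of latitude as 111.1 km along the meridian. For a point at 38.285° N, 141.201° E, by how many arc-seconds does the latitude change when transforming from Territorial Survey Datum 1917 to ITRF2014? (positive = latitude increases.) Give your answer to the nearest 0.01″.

1° of latitude = 111.1 km, so Δφ = 31.4 / 111100 = 0.0002826° = 1.017″.

Δφ = 1.02″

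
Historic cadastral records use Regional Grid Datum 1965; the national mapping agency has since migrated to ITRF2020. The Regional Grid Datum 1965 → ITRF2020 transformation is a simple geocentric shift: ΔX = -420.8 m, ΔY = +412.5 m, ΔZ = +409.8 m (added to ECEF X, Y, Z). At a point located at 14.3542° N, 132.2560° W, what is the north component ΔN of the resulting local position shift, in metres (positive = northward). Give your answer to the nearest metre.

ΔN = 403 m

At φ = 14.3542°, λ = -132.2560°: sin φ = 0.247916, cos φ = 0.968782, sin λ = -0.740148, cos λ = -0.672444.
ΔN = −sin φ cos λ·ΔX − sin φ sin λ·ΔY + cos φ·ΔZ = −(0.247916)(-0.672444)(-420.8) − (0.247916)(-0.740148)(412.5) + (0.968782)(409.8) = 402.55 m.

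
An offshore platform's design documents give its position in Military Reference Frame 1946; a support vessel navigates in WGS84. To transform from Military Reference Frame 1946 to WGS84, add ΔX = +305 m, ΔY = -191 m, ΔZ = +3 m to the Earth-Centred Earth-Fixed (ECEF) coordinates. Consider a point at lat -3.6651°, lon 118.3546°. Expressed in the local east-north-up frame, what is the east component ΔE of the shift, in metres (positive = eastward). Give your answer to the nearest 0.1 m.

ΔE = -177.7 m

At φ = -3.6651°, λ = 118.3546°: sin φ = -0.063924, cos φ = 0.997955, sin λ = 0.880025, cos λ = -0.474927.
ΔE = −sin λ·ΔX + cos λ·ΔY = −(0.880025)·(305) + (-0.474927)·(-191) = -177.70 m.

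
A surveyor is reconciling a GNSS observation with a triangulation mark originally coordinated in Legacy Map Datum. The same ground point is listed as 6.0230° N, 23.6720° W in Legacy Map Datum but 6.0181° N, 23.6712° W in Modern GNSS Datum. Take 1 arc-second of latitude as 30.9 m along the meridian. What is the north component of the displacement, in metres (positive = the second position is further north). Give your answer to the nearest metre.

Δφ = 6.0181° − 6.0230° = -0.0049°; Δλ = -23.6712° − -23.6720° = +0.0008°.
1° of latitude = 3600 × 30.90 = 111240 m.
ΔN = Δφ × 111240 = -545.1 m; ΔE = Δλ × 111240 × cos(6.0230°) = +0.0008 × 111240 × 0.994480 = 88.5 m.

ΔN = -545 m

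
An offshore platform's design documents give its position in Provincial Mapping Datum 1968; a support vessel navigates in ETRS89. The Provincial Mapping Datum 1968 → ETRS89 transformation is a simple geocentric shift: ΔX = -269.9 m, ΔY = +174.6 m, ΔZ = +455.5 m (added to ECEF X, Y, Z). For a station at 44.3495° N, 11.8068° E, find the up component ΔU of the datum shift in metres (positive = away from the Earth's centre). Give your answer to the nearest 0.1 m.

At φ = 44.3495°, λ = 11.8068°: sin φ = 0.699033, cos φ = 0.715089, sin λ = 0.204612, cos λ = 0.978843.
ΔU = cos φ cos λ·ΔX + cos φ sin λ·ΔY + sin φ·ΔZ = (0.715089)(0.978843)(-269.9) + (0.715089)(0.204612)(174.6) + (0.699033)(455.5) = 155.04 m.

ΔU = 155.0 m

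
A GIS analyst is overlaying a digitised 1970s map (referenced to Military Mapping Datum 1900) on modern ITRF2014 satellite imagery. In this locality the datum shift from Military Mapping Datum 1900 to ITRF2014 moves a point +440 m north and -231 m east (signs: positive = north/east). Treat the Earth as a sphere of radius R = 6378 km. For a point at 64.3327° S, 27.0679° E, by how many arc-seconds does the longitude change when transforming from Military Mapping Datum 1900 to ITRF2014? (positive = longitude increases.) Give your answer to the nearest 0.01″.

At latitude -64.3327°, cos φ = 0.433145.
One radian of longitude at latitude φ spans R cos φ, so Δλ = ΔE / (R cos φ) = -231.0 / (6378000 × 0.433145) = -8.3617e-05 rad = -17.247″.

Δλ = -17.25″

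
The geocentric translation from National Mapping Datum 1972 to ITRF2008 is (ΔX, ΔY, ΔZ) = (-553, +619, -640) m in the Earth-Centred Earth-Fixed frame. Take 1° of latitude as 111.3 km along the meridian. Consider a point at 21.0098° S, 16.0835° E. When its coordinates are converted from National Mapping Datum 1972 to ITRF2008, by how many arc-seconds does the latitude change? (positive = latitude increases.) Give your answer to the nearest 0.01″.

sin φ = -0.358528, cos φ = 0.933519, sin λ = 0.277038, cos λ = 0.960859.
North component: ΔN = −sin φ cos λ·ΔX − sin φ sin λ·ΔY + cos φ·ΔZ = −(-0.358528)(0.960859)(-553) − (-0.358528)(0.277038)(619) + (0.933519)(-640) = -726.48 m.
1° of latitude spans 111300 m, so Δφ = -726.48 / 111300 × 3600 = -23.498″.

Δφ = -23.50″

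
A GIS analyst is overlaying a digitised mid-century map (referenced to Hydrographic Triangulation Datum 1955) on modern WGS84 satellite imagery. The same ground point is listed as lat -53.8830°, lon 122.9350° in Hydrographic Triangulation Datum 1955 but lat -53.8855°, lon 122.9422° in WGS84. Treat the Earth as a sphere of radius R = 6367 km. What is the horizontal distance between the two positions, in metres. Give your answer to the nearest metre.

Δφ = -53.8855° − -53.8830° = -0.0025°; Δλ = 122.9422° − 122.9350° = +0.0072°.
1° along a meridian = πR/180 = 111125 m.
ΔN = Δφ × 111125 = -277.8 m; ΔE = Δλ × 111125 × cos(-53.8830°) = +0.0072 × 111125 × 0.589436 = 471.6 m.
Distance = √(ΔE² + ΔN²) = √(471.6² + (-277.8)²) = 547.4 m.

547 m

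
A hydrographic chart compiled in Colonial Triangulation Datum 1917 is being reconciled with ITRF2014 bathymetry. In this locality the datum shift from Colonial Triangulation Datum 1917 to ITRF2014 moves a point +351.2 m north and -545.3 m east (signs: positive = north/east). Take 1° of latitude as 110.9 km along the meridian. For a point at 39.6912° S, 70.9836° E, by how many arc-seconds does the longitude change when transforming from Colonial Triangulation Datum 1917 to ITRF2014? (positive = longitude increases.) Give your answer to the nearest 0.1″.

At latitude -39.6912°, cos φ = 0.769498.
1° of longitude at this latitude = 110.9 × cos φ = 85.34 km, so Δλ = -545.3 / 85337.3 = -0.0063899° = -23.004″.

Δλ = -23.0″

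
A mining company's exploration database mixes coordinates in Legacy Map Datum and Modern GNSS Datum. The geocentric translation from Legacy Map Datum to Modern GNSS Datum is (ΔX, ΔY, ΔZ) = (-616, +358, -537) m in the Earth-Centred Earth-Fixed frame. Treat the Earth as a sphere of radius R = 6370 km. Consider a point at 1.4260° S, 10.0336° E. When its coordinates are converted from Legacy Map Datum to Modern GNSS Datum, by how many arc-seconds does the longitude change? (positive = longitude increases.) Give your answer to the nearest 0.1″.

Δλ = 14.9″

sin φ = -0.024886, cos φ = 0.999690, sin λ = 0.174226, cos λ = 0.984706.
East component: ΔE = −sin λ·ΔX + cos λ·ΔY = −(0.174226)(-616) + (0.984706)(358) = 459.85 m.
1° of latitude spans πR/180 = 111177 m; at latitude φ, 1° of longitude spans that × cos φ = 111143.0 m, so Δλ = 459.85 / 111143.0 × 3600 = 14.895″.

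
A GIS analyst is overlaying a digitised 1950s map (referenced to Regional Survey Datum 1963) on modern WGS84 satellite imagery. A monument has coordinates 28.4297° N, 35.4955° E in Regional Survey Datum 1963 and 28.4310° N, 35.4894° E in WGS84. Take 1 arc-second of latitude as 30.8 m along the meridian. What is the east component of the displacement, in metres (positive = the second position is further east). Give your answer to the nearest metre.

Δφ = 28.4310° − 28.4297° = +0.0013°; Δλ = 35.4894° − 35.4955° = -0.0061°.
1° of latitude = 3600 × 30.80 = 110880 m.
ΔN = Δφ × 110880 = 144.1 m; ΔE = Δλ × 110880 × cos(28.4297°) = -0.0061 × 110880 × 0.879402 = -594.8 m.

ΔE = -595 m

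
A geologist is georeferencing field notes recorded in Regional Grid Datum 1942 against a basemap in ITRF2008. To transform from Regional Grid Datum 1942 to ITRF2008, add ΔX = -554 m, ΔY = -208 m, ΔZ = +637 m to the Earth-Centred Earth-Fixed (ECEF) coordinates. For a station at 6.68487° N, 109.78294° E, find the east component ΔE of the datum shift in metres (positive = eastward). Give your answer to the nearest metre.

ΔE = 592 m

The local east axis at (φ, λ) is (−sin λ, cos λ, 0), so ΔE = −sin(109.78294°)·(-554) + cos(109.78294°)·(-208) = 591.70 m.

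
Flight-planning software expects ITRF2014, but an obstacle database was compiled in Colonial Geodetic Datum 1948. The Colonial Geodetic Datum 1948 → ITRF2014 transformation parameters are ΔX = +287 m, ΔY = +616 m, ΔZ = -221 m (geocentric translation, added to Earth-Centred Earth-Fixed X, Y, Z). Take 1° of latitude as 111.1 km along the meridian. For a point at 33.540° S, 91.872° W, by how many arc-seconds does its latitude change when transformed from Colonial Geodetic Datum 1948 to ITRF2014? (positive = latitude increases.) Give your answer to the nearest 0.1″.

Δφ = -17.2″

sin φ = -0.552519, cos φ = 0.833500, sin λ = -0.999466, cos λ = -0.032667.
North component: ΔN = −sin φ cos λ·ΔX − sin φ sin λ·ΔY + cos φ·ΔZ = −(-0.552519)(-0.032667)(287) − (-0.552519)(-0.999466)(616) + (0.833500)(-221) = -529.55 m.
1° of latitude spans 111100 m, so Δφ = -529.55 / 111100 × 3600 = -17.159″.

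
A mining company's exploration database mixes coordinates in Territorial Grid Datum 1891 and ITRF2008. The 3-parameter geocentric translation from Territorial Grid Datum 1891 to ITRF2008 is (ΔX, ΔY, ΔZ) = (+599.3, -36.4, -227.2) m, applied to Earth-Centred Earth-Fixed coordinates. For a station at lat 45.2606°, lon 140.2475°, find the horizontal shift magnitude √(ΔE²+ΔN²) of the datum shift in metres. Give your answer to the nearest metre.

At φ = 45.2606°, λ = 140.2475°: sin φ = 0.710316, cos φ = 0.703883, sin λ = 0.639473, cos λ = -0.768814.
ΔE = −sin λ·ΔX + cos λ·ΔY = −(0.639473)·(599.3) + (-0.768814)·(-36.4) = -355.25 m.
ΔN = −sin φ cos λ·ΔX − sin φ sin λ·ΔY + cos φ·ΔZ = −(0.710316)(-0.768814)(599.3) − (0.710316)(0.639473)(-36.4) + (0.703883)(-227.2) = 183.89 m.
Horizontal magnitude = √(ΔE² + ΔN²) = √((-355.25)² + 183.89²) = 400.02 m.

400 m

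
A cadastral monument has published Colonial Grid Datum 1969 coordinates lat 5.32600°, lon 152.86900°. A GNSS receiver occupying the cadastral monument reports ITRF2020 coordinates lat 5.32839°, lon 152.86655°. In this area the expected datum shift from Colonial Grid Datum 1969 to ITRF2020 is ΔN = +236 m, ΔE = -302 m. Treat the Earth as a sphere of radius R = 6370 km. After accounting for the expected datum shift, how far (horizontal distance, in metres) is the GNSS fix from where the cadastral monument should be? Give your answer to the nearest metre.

43 m

Observed coordinate differences: Δφ = +0.00239°, Δλ = -0.00245°.
Converting to metres (1° lat = 111177 m, cos φ = 0.995683): observed ΔN = 265.7 m, observed ΔE = -271.2 m.
Subtracting the expected shift leaves a residual of 265.7 − (236) = 29.7 m north and -271.2 − (-302) = 30.8 m east.
Residual distance = √(29.7² + 30.8²) = 42.8 m.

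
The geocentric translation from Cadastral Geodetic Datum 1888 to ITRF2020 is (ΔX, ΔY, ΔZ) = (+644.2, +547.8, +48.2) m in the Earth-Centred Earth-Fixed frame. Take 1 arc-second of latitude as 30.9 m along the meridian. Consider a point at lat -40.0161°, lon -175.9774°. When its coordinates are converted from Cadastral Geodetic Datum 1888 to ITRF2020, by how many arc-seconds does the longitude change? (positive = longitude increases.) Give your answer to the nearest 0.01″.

Δλ = -21.18″

sin φ = -0.643003, cos φ = 0.765864, sin λ = -0.070150, cos λ = -0.997536.
East component: ΔE = −sin λ·ΔX + cos λ·ΔY = −(-0.070150)(644.2) + (-0.997536)(547.8) = -501.26 m.
1° of latitude spans 3600 × 30.90 = 111240 m; at latitude φ, 1° of longitude spans that × cos φ = 85194.7 m, so Δλ = -501.26 / 85194.7 × 3600 = -21.181″.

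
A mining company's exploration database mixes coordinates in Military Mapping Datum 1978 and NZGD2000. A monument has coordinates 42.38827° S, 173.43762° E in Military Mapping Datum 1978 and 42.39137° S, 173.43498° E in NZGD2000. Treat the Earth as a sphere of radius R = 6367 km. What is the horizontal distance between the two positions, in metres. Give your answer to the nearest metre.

407 m

Δφ = -42.39137° − -42.38827° = -0.00310°; Δλ = 173.43498° − 173.43762° = -0.00264°.
1° along a meridian = πR/180 = 111125 m.
ΔN = Δφ × 111125 = -344.5 m; ΔE = Δλ × 111125 × cos(-42.38827°) = -0.00264 × 111125 × 0.738593 = -216.7 m.
Distance = √(ΔE² + ΔN²) = √((-216.7)² + (-344.5)²) = 407.0 m.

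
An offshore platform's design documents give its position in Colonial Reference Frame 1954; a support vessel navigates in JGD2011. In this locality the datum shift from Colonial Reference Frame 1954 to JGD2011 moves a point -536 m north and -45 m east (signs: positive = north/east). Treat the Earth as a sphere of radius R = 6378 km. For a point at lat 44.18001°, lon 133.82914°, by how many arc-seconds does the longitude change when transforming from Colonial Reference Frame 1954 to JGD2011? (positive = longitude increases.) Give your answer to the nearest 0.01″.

At latitude 44.18001°, cos φ = 0.717154.
One radian of longitude at latitude φ spans R cos φ, so Δλ = ΔE / (R cos φ) = -45.0 / (6378000 × 0.717154) = -9.8382e-06 rad = -2.029″.

Δλ = -2.03″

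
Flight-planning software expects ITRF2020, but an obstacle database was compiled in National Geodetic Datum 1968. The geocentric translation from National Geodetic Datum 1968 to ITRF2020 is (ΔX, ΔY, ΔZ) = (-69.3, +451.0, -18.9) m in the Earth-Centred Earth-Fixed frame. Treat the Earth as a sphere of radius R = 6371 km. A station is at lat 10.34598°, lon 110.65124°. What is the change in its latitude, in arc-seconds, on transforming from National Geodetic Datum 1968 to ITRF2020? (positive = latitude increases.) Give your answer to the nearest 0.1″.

Δφ = -3.2″

sin φ = 0.179592, cos φ = 0.983741, sin λ = 0.935745, cos λ = -0.352679.
North component: ΔN = −sin φ cos λ·ΔX − sin φ sin λ·ΔY + cos φ·ΔZ = −(0.179592)(-0.352679)(-69.3) − (0.179592)(0.935745)(451.0) + (0.983741)(-18.9) = -98.77 m.
1° of latitude spans πR/180 = 111195 m, so Δφ = -98.77 / 111195 × 3600 = -3.198″.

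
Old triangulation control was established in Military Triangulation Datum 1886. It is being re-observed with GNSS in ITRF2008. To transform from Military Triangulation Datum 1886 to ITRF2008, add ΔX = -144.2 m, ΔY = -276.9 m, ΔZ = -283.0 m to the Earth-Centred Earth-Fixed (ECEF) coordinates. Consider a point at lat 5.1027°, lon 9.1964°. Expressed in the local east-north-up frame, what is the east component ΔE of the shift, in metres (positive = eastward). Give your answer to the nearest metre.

ΔE = -250 m

The local east axis at (φ, λ) is (−sin λ, cos λ, 0), so ΔE = −sin(9.1964°)·(-144.2) + cos(9.1964°)·(-276.9) = -250.29 m.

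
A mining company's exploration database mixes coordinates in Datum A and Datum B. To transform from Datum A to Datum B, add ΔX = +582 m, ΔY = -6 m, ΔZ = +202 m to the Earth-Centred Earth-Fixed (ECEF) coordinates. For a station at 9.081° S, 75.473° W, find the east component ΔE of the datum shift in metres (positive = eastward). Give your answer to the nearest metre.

ΔE = 562 m

At φ = -9.081°, λ = -75.473°: sin φ = -0.157831, cos φ = 0.987466, sin λ = -0.968030, cos λ = 0.250836.
ΔE = −sin λ·ΔX + cos λ·ΔY = −(-0.968030)·(582) + (0.250836)·(-6) = 561.89 m.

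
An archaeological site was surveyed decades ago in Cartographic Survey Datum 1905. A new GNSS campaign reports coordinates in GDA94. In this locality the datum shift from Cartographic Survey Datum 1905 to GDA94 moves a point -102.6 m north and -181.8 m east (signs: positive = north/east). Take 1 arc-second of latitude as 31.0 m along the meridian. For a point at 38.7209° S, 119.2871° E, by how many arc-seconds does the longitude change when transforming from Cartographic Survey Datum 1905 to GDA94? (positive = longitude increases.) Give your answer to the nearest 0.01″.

At latitude -38.7209°, cos φ = 0.780202.
1″ of longitude at this latitude = 31.00 × cos φ = 24.1863 m, so Δλ = -181.8 / 24.1863 = -7.517″.

Δλ = -7.52″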